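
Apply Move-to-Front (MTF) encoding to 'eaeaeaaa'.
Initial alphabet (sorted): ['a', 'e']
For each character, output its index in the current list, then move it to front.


MTF encoding:
'e': index 1 in ['a', 'e'] -> ['e', 'a']
'a': index 1 in ['e', 'a'] -> ['a', 'e']
'e': index 1 in ['a', 'e'] -> ['e', 'a']
'a': index 1 in ['e', 'a'] -> ['a', 'e']
'e': index 1 in ['a', 'e'] -> ['e', 'a']
'a': index 1 in ['e', 'a'] -> ['a', 'e']
'a': index 0 in ['a', 'e'] -> ['a', 'e']
'a': index 0 in ['a', 'e'] -> ['a', 'e']


Output: [1, 1, 1, 1, 1, 1, 0, 0]


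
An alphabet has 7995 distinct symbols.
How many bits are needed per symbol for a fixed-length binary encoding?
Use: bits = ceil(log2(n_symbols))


log2(7995) = 12.9649
Bracket: 2^12 = 4096 < 7995 <= 2^13 = 8192
So ceil(log2(7995)) = 13

bits = ceil(log2(7995)) = ceil(12.9649) = 13 bits


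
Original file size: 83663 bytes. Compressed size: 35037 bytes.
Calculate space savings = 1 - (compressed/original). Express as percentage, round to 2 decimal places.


ratio = compressed/original = 35037/83663 = 0.418787
savings = 1 - ratio = 1 - 0.418787 = 0.581213
as a percentage: 0.581213 * 100 = 58.12%

Space savings = 1 - 35037/83663 = 58.12%


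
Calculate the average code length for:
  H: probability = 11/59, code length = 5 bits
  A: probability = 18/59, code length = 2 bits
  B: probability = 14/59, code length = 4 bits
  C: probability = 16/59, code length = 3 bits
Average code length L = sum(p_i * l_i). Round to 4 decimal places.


Weighted contributions p_i * l_i:
  H: (11/59) * 5 = 55/59
  A: (18/59) * 2 = 36/59
  B: (14/59) * 4 = 56/59
  C: (16/59) * 3 = 48/59
Sum = (55 + 36 + 56 + 48)/59 = 195/59

L = 195/59 = 3.3051 bits/symbol


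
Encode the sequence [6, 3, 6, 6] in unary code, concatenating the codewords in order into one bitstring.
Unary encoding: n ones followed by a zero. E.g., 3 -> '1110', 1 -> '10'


Encode each number as n ones followed by a terminating 0:
  6 -> 1111110 (7 bits)
  3 -> 1110 (4 bits)
  6 -> 1111110 (7 bits)
  6 -> 1111110 (7 bits)
Total length = 7 + 4 + 7 + 7 = 25 bits.

Unary([6, 3, 6, 6]) = 1111110111011111101111110 (25 bits)


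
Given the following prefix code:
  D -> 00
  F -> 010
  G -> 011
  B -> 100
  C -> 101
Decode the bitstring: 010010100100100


Decoding step by step:
Bits 010 -> F
Bits 010 -> F
Bits 100 -> B
Bits 100 -> B
Bits 100 -> B


Decoded message: FFBBB


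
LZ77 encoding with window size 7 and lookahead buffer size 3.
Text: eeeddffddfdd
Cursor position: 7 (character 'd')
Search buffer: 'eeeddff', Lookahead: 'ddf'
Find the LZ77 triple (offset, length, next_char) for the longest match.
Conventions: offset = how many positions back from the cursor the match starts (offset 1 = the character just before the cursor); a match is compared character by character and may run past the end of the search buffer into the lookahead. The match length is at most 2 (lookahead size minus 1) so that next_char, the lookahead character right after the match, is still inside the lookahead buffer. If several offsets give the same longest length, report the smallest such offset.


Try each offset into the search buffer:
  offset=1 (pos 6, char 'f'): match length 0
  offset=2 (pos 5, char 'f'): match length 0
  offset=3 (pos 4, char 'd'): match length 1
  offset=4 (pos 3, char 'd'): match length 2
  offset=5 (pos 2, char 'e'): match length 0
  offset=6 (pos 1, char 'e'): match length 0
  offset=7 (pos 0, char 'e'): match length 0
Longest match has length 2 at offset 4.
next_char = character at position 7 + 2 = 9 -> 'f'

Best match: offset=4, length=2 (matching 'dd' starting at position 3)
LZ77 triple: (4, 2, 'f')


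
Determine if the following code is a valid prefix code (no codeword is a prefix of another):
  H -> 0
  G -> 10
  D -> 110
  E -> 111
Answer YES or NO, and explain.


Checking each pair (does one codeword prefix another?):
  H='0' vs G='10': no prefix
  H='0' vs D='110': no prefix
  H='0' vs E='111': no prefix
  G='10' vs H='0': no prefix
  G='10' vs D='110': no prefix
  G='10' vs E='111': no prefix
  D='110' vs H='0': no prefix
  D='110' vs G='10': no prefix
  D='110' vs E='111': no prefix
  E='111' vs H='0': no prefix
  E='111' vs G='10': no prefix
  E='111' vs D='110': no prefix
No violation found over all pairs.

YES -- this is a valid prefix code. No codeword is a prefix of any other codeword.


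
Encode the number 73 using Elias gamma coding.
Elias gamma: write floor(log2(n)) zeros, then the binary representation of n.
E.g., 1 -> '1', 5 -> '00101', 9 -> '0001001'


num_bits = floor(log2(73)) + 1 = 7
leading_zeros = num_bits - 1 = 6
binary(73) = 1001001

Elias gamma(73) = '000000' + '1001001' = 0000001001001 (13 bits)


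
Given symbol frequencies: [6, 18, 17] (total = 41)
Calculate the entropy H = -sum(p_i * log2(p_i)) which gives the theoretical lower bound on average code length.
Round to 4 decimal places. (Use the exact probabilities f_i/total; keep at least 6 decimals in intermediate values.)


Per-symbol terms -p_i * log2(p_i) with p_i = f_i/41:
  p = 6/41 = 0.146341: log2(p) = -2.772590, -p*log2(p) = 0.405745
  p = 18/41 = 0.439024: log2(p) = -1.187627, -p*log2(p) = 0.521397
  p = 17/41 = 0.414634: log2(p) = -1.270089, -p*log2(p) = 0.526622
H = 0.405745 + 0.521397 + 0.526622 = 1.453764

H = 1.4538 bits/symbol


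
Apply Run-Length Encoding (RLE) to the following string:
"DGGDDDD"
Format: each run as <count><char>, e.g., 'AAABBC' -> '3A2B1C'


Scanning runs left to right:
  i=0: run of 'D' x 1 -> '1D'
  i=1: run of 'G' x 2 -> '2G'
  i=3: run of 'D' x 4 -> '4D'

RLE = 1D2G4D


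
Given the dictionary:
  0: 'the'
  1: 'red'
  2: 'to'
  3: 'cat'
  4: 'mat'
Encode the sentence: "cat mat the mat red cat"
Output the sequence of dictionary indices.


Look up each word in the dictionary:
  'cat' -> 3
  'mat' -> 4
  'the' -> 0
  'mat' -> 4
  'red' -> 1
  'cat' -> 3

Encoded: [3, 4, 0, 4, 1, 3]


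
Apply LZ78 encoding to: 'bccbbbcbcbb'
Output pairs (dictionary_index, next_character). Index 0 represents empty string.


LZ78 encoding steps:
Dictionary: {0: ''}
Step 1: w='' (idx 0), next='b' -> output (0, 'b'), add 'b' as idx 1
Step 2: w='' (idx 0), next='c' -> output (0, 'c'), add 'c' as idx 2
Step 3: w='c' (idx 2), next='b' -> output (2, 'b'), add 'cb' as idx 3
Step 4: w='b' (idx 1), next='b' -> output (1, 'b'), add 'bb' as idx 4
Step 5: w='cb' (idx 3), next='c' -> output (3, 'c'), add 'cbc' as idx 5
Step 6: w='bb' (idx 4), end of input -> output (4, '')


Encoded: [(0, 'b'), (0, 'c'), (2, 'b'), (1, 'b'), (3, 'c'), (4, '')]


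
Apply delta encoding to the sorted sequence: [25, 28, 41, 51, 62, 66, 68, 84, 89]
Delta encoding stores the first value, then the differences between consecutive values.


First value: 25
Deltas:
  28 - 25 = 3
  41 - 28 = 13
  51 - 41 = 10
  62 - 51 = 11
  66 - 62 = 4
  68 - 66 = 2
  84 - 68 = 16
  89 - 84 = 5


Delta encoded: [25, 3, 13, 10, 11, 4, 2, 16, 5]


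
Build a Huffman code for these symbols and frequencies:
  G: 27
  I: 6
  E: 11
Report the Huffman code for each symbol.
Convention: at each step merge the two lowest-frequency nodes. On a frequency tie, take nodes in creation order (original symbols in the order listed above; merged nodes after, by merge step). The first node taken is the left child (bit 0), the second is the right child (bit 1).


Huffman tree construction:
Step 1: Merge I(6) + E(11) = 17
Step 2: Merge (I+E)(17) + G(27) = 44
Read each symbol's code off the tree from the root (left child = 0, right child = 1).

Codes:
  G: 1 (length 1)
  I: 00 (length 2)
  E: 01 (length 2)
Average code length: 61/44 = 1.3864 bits/symbol


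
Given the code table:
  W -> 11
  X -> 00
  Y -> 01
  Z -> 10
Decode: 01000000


Decoding:
01 -> Y
00 -> X
00 -> X
00 -> X


Result: YXXX


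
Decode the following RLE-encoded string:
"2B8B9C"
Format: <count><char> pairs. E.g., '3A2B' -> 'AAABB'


Expanding each <count><char> pair:
  2B -> 'BB'
  8B -> 'BBBBBBBB'
  9C -> 'CCCCCCCCC'

Decoded = BBBBBBBBBBCCCCCCCCC


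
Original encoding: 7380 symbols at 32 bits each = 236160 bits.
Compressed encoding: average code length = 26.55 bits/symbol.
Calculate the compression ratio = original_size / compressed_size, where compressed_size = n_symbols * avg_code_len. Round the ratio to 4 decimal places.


original_size = n_symbols * orig_bits = 7380 * 32 = 236160 bits
compressed_size = n_symbols * avg_code_len = 7380 * 26.55 = 195939.0 bits
ratio = original_size / compressed_size = 236160 / 195939.0 = 1.2053

Compression ratio = 1.2053


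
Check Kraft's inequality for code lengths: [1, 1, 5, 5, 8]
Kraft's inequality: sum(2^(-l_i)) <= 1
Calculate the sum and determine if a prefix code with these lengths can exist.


Sum = 2^(-1) + 2^(-1) + 2^(-5) + 2^(-5) + 2^(-8)
    = 0.5 + 0.5 + 0.03125 + 0.03125 + 0.00390625
    = 273/256 = 1.06640625
Since 1.06640625 > 1, Kraft's inequality is NOT satisfied.
A prefix code with these lengths CANNOT exist.

Kraft sum = 1.06640625. Not satisfied.


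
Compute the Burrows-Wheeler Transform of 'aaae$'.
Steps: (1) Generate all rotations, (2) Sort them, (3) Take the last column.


Rotations (sorted):
  0: $aaae -> last char: e
  1: aaae$ -> last char: $
  2: aae$a -> last char: a
  3: ae$aa -> last char: a
  4: e$aaa -> last char: a


BWT = e$aaa


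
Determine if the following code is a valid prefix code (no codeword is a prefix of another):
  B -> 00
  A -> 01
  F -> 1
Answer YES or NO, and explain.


Checking each pair (does one codeword prefix another?):
  B='00' vs A='01': no prefix
  B='00' vs F='1': no prefix
  A='01' vs B='00': no prefix
  A='01' vs F='1': no prefix
  F='1' vs B='00': no prefix
  F='1' vs A='01': no prefix
No violation found over all pairs.

YES -- this is a valid prefix code. No codeword is a prefix of any other codeword.


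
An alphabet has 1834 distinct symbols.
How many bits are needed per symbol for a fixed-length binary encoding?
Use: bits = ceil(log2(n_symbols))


log2(1834) = 10.8408
Bracket: 2^10 = 1024 < 1834 <= 2^11 = 2048
So ceil(log2(1834)) = 11

bits = ceil(log2(1834)) = ceil(10.8408) = 11 bits


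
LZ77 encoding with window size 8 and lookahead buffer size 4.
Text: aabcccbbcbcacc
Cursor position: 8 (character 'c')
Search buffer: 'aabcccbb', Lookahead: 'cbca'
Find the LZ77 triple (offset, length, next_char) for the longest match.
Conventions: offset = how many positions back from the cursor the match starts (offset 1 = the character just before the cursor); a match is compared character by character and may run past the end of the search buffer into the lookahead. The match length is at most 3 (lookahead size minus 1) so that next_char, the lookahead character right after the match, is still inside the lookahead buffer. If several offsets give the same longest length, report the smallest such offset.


Try each offset into the search buffer:
  offset=1 (pos 7, char 'b'): match length 0
  offset=2 (pos 6, char 'b'): match length 0
  offset=3 (pos 5, char 'c'): match length 2
  offset=4 (pos 4, char 'c'): match length 1
  offset=5 (pos 3, char 'c'): match length 1
  offset=6 (pos 2, char 'b'): match length 0
  offset=7 (pos 1, char 'a'): match length 0
  offset=8 (pos 0, char 'a'): match length 0
Longest match has length 2 at offset 3.
next_char = character at position 8 + 2 = 10 -> 'c'

Best match: offset=3, length=2 (matching 'cb' starting at position 5)
LZ77 triple: (3, 2, 'c')


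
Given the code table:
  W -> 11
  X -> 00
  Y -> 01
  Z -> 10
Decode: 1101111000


Decoding:
11 -> W
01 -> Y
11 -> W
10 -> Z
00 -> X


Result: WYWZX


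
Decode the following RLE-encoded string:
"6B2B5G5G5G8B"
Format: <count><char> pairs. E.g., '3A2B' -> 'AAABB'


Expanding each <count><char> pair:
  6B -> 'BBBBBB'
  2B -> 'BB'
  5G -> 'GGGGG'
  5G -> 'GGGGG'
  5G -> 'GGGGG'
  8B -> 'BBBBBBBB'

Decoded = BBBBBBBBGGGGGGGGGGGGGGGBBBBBBBB


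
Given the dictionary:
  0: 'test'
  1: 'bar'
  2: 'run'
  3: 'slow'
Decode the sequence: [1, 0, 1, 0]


Look up each index in the dictionary:
  1 -> 'bar'
  0 -> 'test'
  1 -> 'bar'
  0 -> 'test'

Decoded: "bar test bar test"


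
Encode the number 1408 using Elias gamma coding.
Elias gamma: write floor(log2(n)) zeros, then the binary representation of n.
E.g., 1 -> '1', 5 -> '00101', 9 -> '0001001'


num_bits = floor(log2(1408)) + 1 = 11
leading_zeros = num_bits - 1 = 10
binary(1408) = 10110000000

Elias gamma(1408) = '0000000000' + '10110000000' = 000000000010110000000 (21 bits)


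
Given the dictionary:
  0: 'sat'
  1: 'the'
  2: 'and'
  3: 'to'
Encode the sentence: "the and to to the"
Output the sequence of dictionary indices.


Look up each word in the dictionary:
  'the' -> 1
  'and' -> 2
  'to' -> 3
  'to' -> 3
  'the' -> 1

Encoded: [1, 2, 3, 3, 1]


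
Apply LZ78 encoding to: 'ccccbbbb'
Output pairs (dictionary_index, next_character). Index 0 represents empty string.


LZ78 encoding steps:
Dictionary: {0: ''}
Step 1: w='' (idx 0), next='c' -> output (0, 'c'), add 'c' as idx 1
Step 2: w='c' (idx 1), next='c' -> output (1, 'c'), add 'cc' as idx 2
Step 3: w='c' (idx 1), next='b' -> output (1, 'b'), add 'cb' as idx 3
Step 4: w='' (idx 0), next='b' -> output (0, 'b'), add 'b' as idx 4
Step 5: w='b' (idx 4), next='b' -> output (4, 'b'), add 'bb' as idx 5


Encoded: [(0, 'c'), (1, 'c'), (1, 'b'), (0, 'b'), (4, 'b')]


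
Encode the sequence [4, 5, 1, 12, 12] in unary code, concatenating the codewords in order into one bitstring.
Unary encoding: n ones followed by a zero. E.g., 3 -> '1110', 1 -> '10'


Encode each number as n ones followed by a terminating 0:
  4 -> 11110 (5 bits)
  5 -> 111110 (6 bits)
  1 -> 10 (2 bits)
  12 -> 1111111111110 (13 bits)
  12 -> 1111111111110 (13 bits)
Total length = 5 + 6 + 2 + 13 + 13 = 39 bits.

Unary([4, 5, 1, 12, 12]) = 111101111101011111111111101111111111110 (39 bits)


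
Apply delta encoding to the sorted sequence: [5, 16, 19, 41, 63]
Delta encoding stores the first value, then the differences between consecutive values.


First value: 5
Deltas:
  16 - 5 = 11
  19 - 16 = 3
  41 - 19 = 22
  63 - 41 = 22


Delta encoded: [5, 11, 3, 22, 22]


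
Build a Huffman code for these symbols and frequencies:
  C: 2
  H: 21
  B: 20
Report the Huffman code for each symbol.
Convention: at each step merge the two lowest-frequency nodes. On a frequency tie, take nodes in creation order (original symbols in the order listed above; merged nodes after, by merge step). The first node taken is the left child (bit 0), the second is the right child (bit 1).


Huffman tree construction:
Step 1: Merge C(2) + B(20) = 22
Step 2: Merge H(21) + (C+B)(22) = 43
Read each symbol's code off the tree from the root (left child = 0, right child = 1).

Codes:
  C: 10 (length 2)
  H: 0 (length 1)
  B: 11 (length 2)
Average code length: 65/43 = 1.5116 bits/symbol


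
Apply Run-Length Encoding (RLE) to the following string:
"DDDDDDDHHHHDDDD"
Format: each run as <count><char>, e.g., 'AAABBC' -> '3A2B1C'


Scanning runs left to right:
  i=0: run of 'D' x 7 -> '7D'
  i=7: run of 'H' x 4 -> '4H'
  i=11: run of 'D' x 4 -> '4D'

RLE = 7D4H4D


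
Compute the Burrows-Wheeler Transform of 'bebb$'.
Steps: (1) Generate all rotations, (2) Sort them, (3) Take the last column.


Rotations (sorted):
  0: $bebb -> last char: b
  1: b$beb -> last char: b
  2: bb$be -> last char: e
  3: bebb$ -> last char: $
  4: ebb$b -> last char: b


BWT = bbe$b


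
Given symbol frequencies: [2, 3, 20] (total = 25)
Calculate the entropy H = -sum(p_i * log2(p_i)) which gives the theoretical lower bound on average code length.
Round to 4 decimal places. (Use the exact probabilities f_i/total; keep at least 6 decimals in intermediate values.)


Per-symbol terms -p_i * log2(p_i) with p_i = f_i/25:
  p = 2/25 = 0.080000: log2(p) = -3.643856, -p*log2(p) = 0.291508
  p = 3/25 = 0.120000: log2(p) = -3.058894, -p*log2(p) = 0.367067
  p = 20/25 = 0.800000: log2(p) = -0.321928, -p*log2(p) = 0.257542
H = 0.291508 + 0.367067 + 0.257542 = 0.916117

H = 0.9161 bits/symbol


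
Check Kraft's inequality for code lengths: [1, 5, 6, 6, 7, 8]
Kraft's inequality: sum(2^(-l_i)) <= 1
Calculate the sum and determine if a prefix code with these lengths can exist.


Sum = 2^(-1) + 2^(-5) + 2^(-6) + 2^(-6) + 2^(-7) + 2^(-8)
    = 0.5 + 0.03125 + 0.015625 + 0.015625 + 0.0078125 + 0.00390625
    = 147/256 = 0.57421875
Since 0.57421875 <= 1, Kraft's inequality IS satisfied.
A prefix code with these lengths CAN exist.

Kraft sum = 0.57421875. Satisfied.


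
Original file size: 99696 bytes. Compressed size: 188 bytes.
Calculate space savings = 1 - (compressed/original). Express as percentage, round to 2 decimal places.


ratio = compressed/original = 188/99696 = 0.001886
savings = 1 - ratio = 1 - 0.001886 = 0.998114
as a percentage: 0.998114 * 100 = 99.81%

Space savings = 1 - 188/99696 = 99.81%


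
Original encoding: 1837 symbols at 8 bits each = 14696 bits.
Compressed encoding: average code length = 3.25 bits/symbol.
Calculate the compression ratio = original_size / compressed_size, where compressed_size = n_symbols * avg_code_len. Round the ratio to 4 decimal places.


original_size = n_symbols * orig_bits = 1837 * 8 = 14696 bits
compressed_size = n_symbols * avg_code_len = 1837 * 3.25 = 5970.25 bits
ratio = original_size / compressed_size = 14696 / 5970.25 = 2.4615

Compression ratio = 2.4615


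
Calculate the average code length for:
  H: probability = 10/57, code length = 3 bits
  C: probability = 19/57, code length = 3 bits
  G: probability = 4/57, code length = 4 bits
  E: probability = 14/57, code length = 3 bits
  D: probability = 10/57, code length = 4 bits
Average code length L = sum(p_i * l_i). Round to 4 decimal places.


Weighted contributions p_i * l_i:
  H: (10/57) * 3 = 30/57
  C: (19/57) * 3 = 57/57
  G: (4/57) * 4 = 16/57
  E: (14/57) * 3 = 42/57
  D: (10/57) * 4 = 40/57
Sum = (30 + 57 + 16 + 42 + 40)/57 = 185/57

L = 185/57 = 3.2456 bits/symbol


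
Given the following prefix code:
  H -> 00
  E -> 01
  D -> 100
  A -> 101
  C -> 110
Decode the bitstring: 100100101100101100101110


Decoding step by step:
Bits 100 -> D
Bits 100 -> D
Bits 101 -> A
Bits 100 -> D
Bits 101 -> A
Bits 100 -> D
Bits 101 -> A
Bits 110 -> C


Decoded message: DDADADAC


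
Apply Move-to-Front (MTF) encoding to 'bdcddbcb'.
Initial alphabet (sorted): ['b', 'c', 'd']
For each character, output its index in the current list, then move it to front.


MTF encoding:
'b': index 0 in ['b', 'c', 'd'] -> ['b', 'c', 'd']
'd': index 2 in ['b', 'c', 'd'] -> ['d', 'b', 'c']
'c': index 2 in ['d', 'b', 'c'] -> ['c', 'd', 'b']
'd': index 1 in ['c', 'd', 'b'] -> ['d', 'c', 'b']
'd': index 0 in ['d', 'c', 'b'] -> ['d', 'c', 'b']
'b': index 2 in ['d', 'c', 'b'] -> ['b', 'd', 'c']
'c': index 2 in ['b', 'd', 'c'] -> ['c', 'b', 'd']
'b': index 1 in ['c', 'b', 'd'] -> ['b', 'c', 'd']


Output: [0, 2, 2, 1, 0, 2, 2, 1]


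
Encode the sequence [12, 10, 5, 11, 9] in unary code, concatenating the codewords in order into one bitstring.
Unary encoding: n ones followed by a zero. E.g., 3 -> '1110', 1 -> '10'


Encode each number as n ones followed by a terminating 0:
  12 -> 1111111111110 (13 bits)
  10 -> 11111111110 (11 bits)
  5 -> 111110 (6 bits)
  11 -> 111111111110 (12 bits)
  9 -> 1111111110 (10 bits)
Total length = 13 + 11 + 6 + 12 + 10 = 52 bits.

Unary([12, 10, 5, 11, 9]) = 1111111111110111111111101111101111111111101111111110 (52 bits)


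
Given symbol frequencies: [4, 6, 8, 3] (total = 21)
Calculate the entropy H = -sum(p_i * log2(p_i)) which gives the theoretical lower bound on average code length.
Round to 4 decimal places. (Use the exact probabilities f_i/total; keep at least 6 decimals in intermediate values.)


Per-symbol terms -p_i * log2(p_i) with p_i = f_i/21:
  p = 4/21 = 0.190476: log2(p) = -2.392317, -p*log2(p) = 0.455680
  p = 6/21 = 0.285714: log2(p) = -1.807355, -p*log2(p) = 0.516387
  p = 8/21 = 0.380952: log2(p) = -1.392317, -p*log2(p) = 0.530407
  p = 3/21 = 0.142857: log2(p) = -2.807355, -p*log2(p) = 0.401051
H = 0.455680 + 0.516387 + 0.530407 + 0.401051 = 1.903525

H = 1.9035 bits/symbol


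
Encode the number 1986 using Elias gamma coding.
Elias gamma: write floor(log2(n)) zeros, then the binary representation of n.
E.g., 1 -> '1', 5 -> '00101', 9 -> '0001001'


num_bits = floor(log2(1986)) + 1 = 11
leading_zeros = num_bits - 1 = 10
binary(1986) = 11111000010

Elias gamma(1986) = '0000000000' + '11111000010' = 000000000011111000010 (21 bits)


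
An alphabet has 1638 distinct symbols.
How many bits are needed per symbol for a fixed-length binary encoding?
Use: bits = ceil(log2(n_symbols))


log2(1638) = 10.6777
Bracket: 2^10 = 1024 < 1638 <= 2^11 = 2048
So ceil(log2(1638)) = 11

bits = ceil(log2(1638)) = ceil(10.6777) = 11 bits


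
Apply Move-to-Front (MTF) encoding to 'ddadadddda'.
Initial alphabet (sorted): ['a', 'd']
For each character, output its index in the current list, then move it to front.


MTF encoding:
'd': index 1 in ['a', 'd'] -> ['d', 'a']
'd': index 0 in ['d', 'a'] -> ['d', 'a']
'a': index 1 in ['d', 'a'] -> ['a', 'd']
'd': index 1 in ['a', 'd'] -> ['d', 'a']
'a': index 1 in ['d', 'a'] -> ['a', 'd']
'd': index 1 in ['a', 'd'] -> ['d', 'a']
'd': index 0 in ['d', 'a'] -> ['d', 'a']
'd': index 0 in ['d', 'a'] -> ['d', 'a']
'd': index 0 in ['d', 'a'] -> ['d', 'a']
'a': index 1 in ['d', 'a'] -> ['a', 'd']


Output: [1, 0, 1, 1, 1, 1, 0, 0, 0, 1]


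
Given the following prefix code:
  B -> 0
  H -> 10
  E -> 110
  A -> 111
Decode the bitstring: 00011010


Decoding step by step:
Bits 0 -> B
Bits 0 -> B
Bits 0 -> B
Bits 110 -> E
Bits 10 -> H


Decoded message: BBBEH


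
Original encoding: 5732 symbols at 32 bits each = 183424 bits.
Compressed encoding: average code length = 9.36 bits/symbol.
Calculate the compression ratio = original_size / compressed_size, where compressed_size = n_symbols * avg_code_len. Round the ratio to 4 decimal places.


original_size = n_symbols * orig_bits = 5732 * 32 = 183424 bits
compressed_size = n_symbols * avg_code_len = 5732 * 9.36 = 53651.52 bits
ratio = original_size / compressed_size = 183424 / 53651.52 = 3.4188

Compression ratio = 3.4188


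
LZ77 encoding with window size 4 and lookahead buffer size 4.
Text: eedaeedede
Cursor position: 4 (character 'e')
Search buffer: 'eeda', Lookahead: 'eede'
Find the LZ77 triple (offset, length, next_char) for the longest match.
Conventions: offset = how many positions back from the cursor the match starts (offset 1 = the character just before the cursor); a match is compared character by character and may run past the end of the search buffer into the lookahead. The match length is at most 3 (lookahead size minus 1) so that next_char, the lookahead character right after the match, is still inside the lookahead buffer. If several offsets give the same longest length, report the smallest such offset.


Try each offset into the search buffer:
  offset=1 (pos 3, char 'a'): match length 0
  offset=2 (pos 2, char 'd'): match length 0
  offset=3 (pos 1, char 'e'): match length 1
  offset=4 (pos 0, char 'e'): match length 3
Longest match has length 3 at offset 4.
next_char = character at position 4 + 3 = 7 -> 'e'

Best match: offset=4, length=3 (matching 'eed' starting at position 0)
LZ77 triple: (4, 3, 'e')


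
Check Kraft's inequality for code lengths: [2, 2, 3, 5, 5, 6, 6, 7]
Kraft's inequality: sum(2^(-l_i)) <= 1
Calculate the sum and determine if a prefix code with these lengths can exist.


Sum = 2^(-2) + 2^(-2) + 2^(-3) + 2^(-5) + 2^(-5) + 2^(-6) + 2^(-6) + 2^(-7)
    = 0.25 + 0.25 + 0.125 + 0.03125 + 0.03125 + 0.015625 + 0.015625 + 0.0078125
    = 93/128 = 0.7265625
Since 0.7265625 <= 1, Kraft's inequality IS satisfied.
A prefix code with these lengths CAN exist.

Kraft sum = 0.7265625. Satisfied.


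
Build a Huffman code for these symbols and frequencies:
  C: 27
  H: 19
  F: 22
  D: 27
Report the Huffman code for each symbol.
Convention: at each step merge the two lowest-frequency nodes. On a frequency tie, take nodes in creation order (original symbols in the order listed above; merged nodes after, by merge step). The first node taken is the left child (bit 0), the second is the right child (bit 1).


Huffman tree construction:
Step 1: Merge H(19) + F(22) = 41
Step 2: Merge C(27) + D(27) = 54
Step 3: Merge (H+F)(41) + (C+D)(54) = 95
Read each symbol's code off the tree from the root (left child = 0, right child = 1).

Codes:
  C: 10 (length 2)
  H: 00 (length 2)
  F: 01 (length 2)
  D: 11 (length 2)
Average code length: 190/95 = 2.0000 bits/symbol


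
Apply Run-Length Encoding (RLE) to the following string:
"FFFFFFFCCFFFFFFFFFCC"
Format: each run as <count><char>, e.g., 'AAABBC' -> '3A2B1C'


Scanning runs left to right:
  i=0: run of 'F' x 7 -> '7F'
  i=7: run of 'C' x 2 -> '2C'
  i=9: run of 'F' x 9 -> '9F'
  i=18: run of 'C' x 2 -> '2C'

RLE = 7F2C9F2C


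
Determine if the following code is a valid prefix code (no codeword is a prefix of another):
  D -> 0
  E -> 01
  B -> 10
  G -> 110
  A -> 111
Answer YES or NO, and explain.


Checking each pair (does one codeword prefix another?):
  D='0' vs E='01': prefix -- VIOLATION

NO -- this is NOT a valid prefix code. D (0) is a prefix of E (01).


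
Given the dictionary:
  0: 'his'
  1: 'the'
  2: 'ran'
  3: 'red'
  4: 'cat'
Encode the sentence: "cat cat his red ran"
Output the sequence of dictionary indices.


Look up each word in the dictionary:
  'cat' -> 4
  'cat' -> 4
  'his' -> 0
  'red' -> 3
  'ran' -> 2

Encoded: [4, 4, 0, 3, 2]


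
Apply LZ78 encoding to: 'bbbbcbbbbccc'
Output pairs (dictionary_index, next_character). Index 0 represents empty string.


LZ78 encoding steps:
Dictionary: {0: ''}
Step 1: w='' (idx 0), next='b' -> output (0, 'b'), add 'b' as idx 1
Step 2: w='b' (idx 1), next='b' -> output (1, 'b'), add 'bb' as idx 2
Step 3: w='b' (idx 1), next='c' -> output (1, 'c'), add 'bc' as idx 3
Step 4: w='bb' (idx 2), next='b' -> output (2, 'b'), add 'bbb' as idx 4
Step 5: w='bc' (idx 3), next='c' -> output (3, 'c'), add 'bcc' as idx 5
Step 6: w='' (idx 0), next='c' -> output (0, 'c'), add 'c' as idx 6


Encoded: [(0, 'b'), (1, 'b'), (1, 'c'), (2, 'b'), (3, 'c'), (0, 'c')]


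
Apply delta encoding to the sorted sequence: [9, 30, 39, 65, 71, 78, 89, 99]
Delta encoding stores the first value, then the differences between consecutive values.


First value: 9
Deltas:
  30 - 9 = 21
  39 - 30 = 9
  65 - 39 = 26
  71 - 65 = 6
  78 - 71 = 7
  89 - 78 = 11
  99 - 89 = 10


Delta encoded: [9, 21, 9, 26, 6, 7, 11, 10]


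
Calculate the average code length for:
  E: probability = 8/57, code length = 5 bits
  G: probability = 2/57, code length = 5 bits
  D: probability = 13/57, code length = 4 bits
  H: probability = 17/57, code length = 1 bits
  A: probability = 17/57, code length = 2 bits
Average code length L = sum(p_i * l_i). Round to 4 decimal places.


Weighted contributions p_i * l_i:
  E: (8/57) * 5 = 40/57
  G: (2/57) * 5 = 10/57
  D: (13/57) * 4 = 52/57
  H: (17/57) * 1 = 17/57
  A: (17/57) * 2 = 34/57
Sum = (40 + 10 + 52 + 17 + 34)/57 = 153/57

L = 153/57 = 2.6842 bits/symbol


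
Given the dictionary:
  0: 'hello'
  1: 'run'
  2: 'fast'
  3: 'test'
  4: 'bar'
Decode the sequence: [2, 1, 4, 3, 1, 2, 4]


Look up each index in the dictionary:
  2 -> 'fast'
  1 -> 'run'
  4 -> 'bar'
  3 -> 'test'
  1 -> 'run'
  2 -> 'fast'
  4 -> 'bar'

Decoded: "fast run bar test run fast bar"


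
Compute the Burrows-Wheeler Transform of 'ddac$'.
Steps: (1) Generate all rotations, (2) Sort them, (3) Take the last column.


Rotations (sorted):
  0: $ddac -> last char: c
  1: ac$dd -> last char: d
  2: c$dda -> last char: a
  3: dac$d -> last char: d
  4: ddac$ -> last char: $


BWT = cdad$


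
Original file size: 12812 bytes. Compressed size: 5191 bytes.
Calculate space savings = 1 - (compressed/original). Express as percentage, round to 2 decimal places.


ratio = compressed/original = 5191/12812 = 0.405167
savings = 1 - ratio = 1 - 0.405167 = 0.594833
as a percentage: 0.594833 * 100 = 59.48%

Space savings = 1 - 5191/12812 = 59.48%


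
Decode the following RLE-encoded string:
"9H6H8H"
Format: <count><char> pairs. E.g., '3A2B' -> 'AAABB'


Expanding each <count><char> pair:
  9H -> 'HHHHHHHHH'
  6H -> 'HHHHHH'
  8H -> 'HHHHHHHH'

Decoded = HHHHHHHHHHHHHHHHHHHHHHH


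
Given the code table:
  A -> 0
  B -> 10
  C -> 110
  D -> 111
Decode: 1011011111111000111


Decoding:
10 -> B
110 -> C
111 -> D
111 -> D
110 -> C
0 -> A
0 -> A
111 -> D


Result: BCDDCAAD


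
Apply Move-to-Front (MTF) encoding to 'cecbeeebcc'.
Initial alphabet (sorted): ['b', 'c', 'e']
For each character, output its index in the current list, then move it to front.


MTF encoding:
'c': index 1 in ['b', 'c', 'e'] -> ['c', 'b', 'e']
'e': index 2 in ['c', 'b', 'e'] -> ['e', 'c', 'b']
'c': index 1 in ['e', 'c', 'b'] -> ['c', 'e', 'b']
'b': index 2 in ['c', 'e', 'b'] -> ['b', 'c', 'e']
'e': index 2 in ['b', 'c', 'e'] -> ['e', 'b', 'c']
'e': index 0 in ['e', 'b', 'c'] -> ['e', 'b', 'c']
'e': index 0 in ['e', 'b', 'c'] -> ['e', 'b', 'c']
'b': index 1 in ['e', 'b', 'c'] -> ['b', 'e', 'c']
'c': index 2 in ['b', 'e', 'c'] -> ['c', 'b', 'e']
'c': index 0 in ['c', 'b', 'e'] -> ['c', 'b', 'e']


Output: [1, 2, 1, 2, 2, 0, 0, 1, 2, 0]


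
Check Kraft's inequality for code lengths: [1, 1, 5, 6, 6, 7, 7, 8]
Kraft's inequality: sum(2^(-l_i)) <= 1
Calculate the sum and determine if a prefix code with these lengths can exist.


Sum = 2^(-1) + 2^(-1) + 2^(-5) + 2^(-6) + 2^(-6) + 2^(-7) + 2^(-7) + 2^(-8)
    = 0.5 + 0.5 + 0.03125 + 0.015625 + 0.015625 + 0.0078125 + 0.0078125 + 0.00390625
    = 277/256 = 1.08203125
Since 1.08203125 > 1, Kraft's inequality is NOT satisfied.
A prefix code with these lengths CANNOT exist.

Kraft sum = 1.08203125. Not satisfied.


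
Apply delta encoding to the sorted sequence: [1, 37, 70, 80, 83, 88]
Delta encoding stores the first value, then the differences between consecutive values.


First value: 1
Deltas:
  37 - 1 = 36
  70 - 37 = 33
  80 - 70 = 10
  83 - 80 = 3
  88 - 83 = 5


Delta encoded: [1, 36, 33, 10, 3, 5]


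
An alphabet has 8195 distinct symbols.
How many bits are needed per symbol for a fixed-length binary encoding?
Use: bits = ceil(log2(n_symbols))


log2(8195) = 13.0005
Bracket: 2^13 = 8192 < 8195 <= 2^14 = 16384
So ceil(log2(8195)) = 14

bits = ceil(log2(8195)) = ceil(13.0005) = 14 bits


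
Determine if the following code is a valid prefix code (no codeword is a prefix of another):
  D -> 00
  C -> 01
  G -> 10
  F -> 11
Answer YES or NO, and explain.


Checking each pair (does one codeword prefix another?):
  D='00' vs C='01': no prefix
  D='00' vs G='10': no prefix
  D='00' vs F='11': no prefix
  C='01' vs D='00': no prefix
  C='01' vs G='10': no prefix
  C='01' vs F='11': no prefix
  G='10' vs D='00': no prefix
  G='10' vs C='01': no prefix
  G='10' vs F='11': no prefix
  F='11' vs D='00': no prefix
  F='11' vs C='01': no prefix
  F='11' vs G='10': no prefix
No violation found over all pairs.

YES -- this is a valid prefix code. No codeword is a prefix of any other codeword.


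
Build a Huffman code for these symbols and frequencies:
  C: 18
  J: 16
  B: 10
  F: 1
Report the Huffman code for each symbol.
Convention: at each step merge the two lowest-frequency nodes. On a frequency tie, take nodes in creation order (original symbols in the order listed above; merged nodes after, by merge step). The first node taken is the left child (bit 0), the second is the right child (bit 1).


Huffman tree construction:
Step 1: Merge F(1) + B(10) = 11
Step 2: Merge (F+B)(11) + J(16) = 27
Step 3: Merge C(18) + ((F+B)+J)(27) = 45
Read each symbol's code off the tree from the root (left child = 0, right child = 1).

Codes:
  C: 0 (length 1)
  J: 11 (length 2)
  B: 101 (length 3)
  F: 100 (length 3)
Average code length: 83/45 = 1.8444 bits/symbol


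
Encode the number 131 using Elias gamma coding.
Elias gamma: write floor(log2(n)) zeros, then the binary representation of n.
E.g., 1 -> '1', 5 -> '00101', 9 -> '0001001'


num_bits = floor(log2(131)) + 1 = 8
leading_zeros = num_bits - 1 = 7
binary(131) = 10000011

Elias gamma(131) = '0000000' + '10000011' = 000000010000011 (15 bits)


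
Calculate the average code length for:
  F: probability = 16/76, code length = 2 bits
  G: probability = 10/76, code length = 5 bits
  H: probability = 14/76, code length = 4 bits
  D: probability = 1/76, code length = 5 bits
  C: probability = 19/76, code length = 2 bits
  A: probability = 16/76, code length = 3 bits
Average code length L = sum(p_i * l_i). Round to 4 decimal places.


Weighted contributions p_i * l_i:
  F: (16/76) * 2 = 32/76
  G: (10/76) * 5 = 50/76
  H: (14/76) * 4 = 56/76
  D: (1/76) * 5 = 5/76
  C: (19/76) * 2 = 38/76
  A: (16/76) * 3 = 48/76
Sum = (32 + 50 + 56 + 5 + 38 + 48)/76 = 229/76

L = 229/76 = 3.0132 bits/symbol


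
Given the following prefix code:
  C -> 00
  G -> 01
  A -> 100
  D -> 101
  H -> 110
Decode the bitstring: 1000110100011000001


Decoding step by step:
Bits 100 -> A
Bits 01 -> G
Bits 101 -> D
Bits 00 -> C
Bits 01 -> G
Bits 100 -> A
Bits 00 -> C
Bits 01 -> G


Decoded message: AGDCGACG


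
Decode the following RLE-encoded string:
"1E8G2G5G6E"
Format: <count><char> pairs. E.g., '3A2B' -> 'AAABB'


Expanding each <count><char> pair:
  1E -> 'E'
  8G -> 'GGGGGGGG'
  2G -> 'GG'
  5G -> 'GGGGG'
  6E -> 'EEEEEE'

Decoded = EGGGGGGGGGGGGGGGEEEEEE


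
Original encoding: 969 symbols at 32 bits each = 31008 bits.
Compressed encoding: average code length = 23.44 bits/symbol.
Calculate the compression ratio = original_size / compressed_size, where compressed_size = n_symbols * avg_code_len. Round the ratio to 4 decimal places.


original_size = n_symbols * orig_bits = 969 * 32 = 31008 bits
compressed_size = n_symbols * avg_code_len = 969 * 23.44 = 22713.36 bits
ratio = original_size / compressed_size = 31008 / 22713.36 = 1.3652

Compression ratio = 1.3652


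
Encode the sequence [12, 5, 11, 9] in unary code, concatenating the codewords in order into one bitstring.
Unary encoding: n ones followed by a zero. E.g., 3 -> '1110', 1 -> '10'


Encode each number as n ones followed by a terminating 0:
  12 -> 1111111111110 (13 bits)
  5 -> 111110 (6 bits)
  11 -> 111111111110 (12 bits)
  9 -> 1111111110 (10 bits)
Total length = 13 + 6 + 12 + 10 = 41 bits.

Unary([12, 5, 11, 9]) = 11111111111101111101111111111101111111110 (41 bits)


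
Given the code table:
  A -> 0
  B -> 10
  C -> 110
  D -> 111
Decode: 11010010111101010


Decoding:
110 -> C
10 -> B
0 -> A
10 -> B
111 -> D
10 -> B
10 -> B
10 -> B


Result: CBABDBBB


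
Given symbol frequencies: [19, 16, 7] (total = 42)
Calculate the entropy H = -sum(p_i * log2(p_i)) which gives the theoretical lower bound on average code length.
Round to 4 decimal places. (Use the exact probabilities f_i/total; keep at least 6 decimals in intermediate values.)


Per-symbol terms -p_i * log2(p_i) with p_i = f_i/42:
  p = 19/42 = 0.452381: log2(p) = -1.144390, -p*log2(p) = 0.517700
  p = 16/42 = 0.380952: log2(p) = -1.392317, -p*log2(p) = 0.530407
  p = 7/42 = 0.166667: log2(p) = -2.584963, -p*log2(p) = 0.430827
H = 0.517700 + 0.530407 + 0.430827 = 1.478934

H = 1.4789 bits/symbol


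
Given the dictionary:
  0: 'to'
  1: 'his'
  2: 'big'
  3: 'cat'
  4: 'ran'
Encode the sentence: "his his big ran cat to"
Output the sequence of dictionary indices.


Look up each word in the dictionary:
  'his' -> 1
  'his' -> 1
  'big' -> 2
  'ran' -> 4
  'cat' -> 3
  'to' -> 0

Encoded: [1, 1, 2, 4, 3, 0]


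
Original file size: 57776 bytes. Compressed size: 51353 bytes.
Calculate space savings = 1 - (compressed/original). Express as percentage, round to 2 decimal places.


ratio = compressed/original = 51353/57776 = 0.888829
savings = 1 - ratio = 1 - 0.888829 = 0.111171
as a percentage: 0.111171 * 100 = 11.12%

Space savings = 1 - 51353/57776 = 11.12%


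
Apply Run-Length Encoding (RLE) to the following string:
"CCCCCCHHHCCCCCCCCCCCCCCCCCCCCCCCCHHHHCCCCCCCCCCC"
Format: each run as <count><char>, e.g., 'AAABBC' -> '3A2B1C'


Scanning runs left to right:
  i=0: run of 'C' x 6 -> '6C'
  i=6: run of 'H' x 3 -> '3H'
  i=9: run of 'C' x 24 -> '24C'
  i=33: run of 'H' x 4 -> '4H'
  i=37: run of 'C' x 11 -> '11C'

RLE = 6C3H24C4H11C


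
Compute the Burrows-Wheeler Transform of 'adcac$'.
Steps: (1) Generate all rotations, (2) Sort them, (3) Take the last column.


Rotations (sorted):
  0: $adcac -> last char: c
  1: ac$adc -> last char: c
  2: adcac$ -> last char: $
  3: c$adca -> last char: a
  4: cac$ad -> last char: d
  5: dcac$a -> last char: a


BWT = cc$ada


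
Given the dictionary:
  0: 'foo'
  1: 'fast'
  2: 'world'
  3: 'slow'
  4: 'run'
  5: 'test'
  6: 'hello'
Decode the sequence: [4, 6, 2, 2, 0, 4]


Look up each index in the dictionary:
  4 -> 'run'
  6 -> 'hello'
  2 -> 'world'
  2 -> 'world'
  0 -> 'foo'
  4 -> 'run'

Decoded: "run hello world world foo run"


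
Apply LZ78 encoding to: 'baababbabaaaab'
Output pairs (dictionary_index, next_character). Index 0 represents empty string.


LZ78 encoding steps:
Dictionary: {0: ''}
Step 1: w='' (idx 0), next='b' -> output (0, 'b'), add 'b' as idx 1
Step 2: w='' (idx 0), next='a' -> output (0, 'a'), add 'a' as idx 2
Step 3: w='a' (idx 2), next='b' -> output (2, 'b'), add 'ab' as idx 3
Step 4: w='ab' (idx 3), next='b' -> output (3, 'b'), add 'abb' as idx 4
Step 5: w='ab' (idx 3), next='a' -> output (3, 'a'), add 'aba' as idx 5
Step 6: w='a' (idx 2), next='a' -> output (2, 'a'), add 'aa' as idx 6
Step 7: w='ab' (idx 3), end of input -> output (3, '')


Encoded: [(0, 'b'), (0, 'a'), (2, 'b'), (3, 'b'), (3, 'a'), (2, 'a'), (3, '')]


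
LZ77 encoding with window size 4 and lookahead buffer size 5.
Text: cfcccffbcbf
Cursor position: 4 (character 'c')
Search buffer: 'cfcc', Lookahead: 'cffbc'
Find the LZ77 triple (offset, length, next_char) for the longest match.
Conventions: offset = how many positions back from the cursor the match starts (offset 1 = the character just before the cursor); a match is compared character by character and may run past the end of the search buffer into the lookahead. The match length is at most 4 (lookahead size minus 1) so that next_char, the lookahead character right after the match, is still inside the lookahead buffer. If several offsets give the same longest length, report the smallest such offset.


Try each offset into the search buffer:
  offset=1 (pos 3, char 'c'): match length 1
  offset=2 (pos 2, char 'c'): match length 1
  offset=3 (pos 1, char 'f'): match length 0
  offset=4 (pos 0, char 'c'): match length 2
Longest match has length 2 at offset 4.
next_char = character at position 4 + 2 = 6 -> 'f'

Best match: offset=4, length=2 (matching 'cf' starting at position 0)
LZ77 triple: (4, 2, 'f')


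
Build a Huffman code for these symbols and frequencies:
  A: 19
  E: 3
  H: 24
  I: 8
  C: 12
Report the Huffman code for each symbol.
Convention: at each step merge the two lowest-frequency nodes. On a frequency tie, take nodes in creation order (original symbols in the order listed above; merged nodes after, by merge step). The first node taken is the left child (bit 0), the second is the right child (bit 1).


Huffman tree construction:
Step 1: Merge E(3) + I(8) = 11
Step 2: Merge (E+I)(11) + C(12) = 23
Step 3: Merge A(19) + ((E+I)+C)(23) = 42
Step 4: Merge H(24) + (A+((E+I)+C))(42) = 66
Read each symbol's code off the tree from the root (left child = 0, right child = 1).

Codes:
  A: 10 (length 2)
  E: 1100 (length 4)
  H: 0 (length 1)
  I: 1101 (length 4)
  C: 111 (length 3)
Average code length: 142/66 = 2.1515 bits/symbol


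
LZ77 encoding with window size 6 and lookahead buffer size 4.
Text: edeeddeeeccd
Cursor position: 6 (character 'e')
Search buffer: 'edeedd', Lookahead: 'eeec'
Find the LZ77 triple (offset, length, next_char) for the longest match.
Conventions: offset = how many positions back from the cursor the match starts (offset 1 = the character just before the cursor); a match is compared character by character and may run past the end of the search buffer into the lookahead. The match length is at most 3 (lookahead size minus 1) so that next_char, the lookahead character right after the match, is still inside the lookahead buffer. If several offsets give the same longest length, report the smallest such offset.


Try each offset into the search buffer:
  offset=1 (pos 5, char 'd'): match length 0
  offset=2 (pos 4, char 'd'): match length 0
  offset=3 (pos 3, char 'e'): match length 1
  offset=4 (pos 2, char 'e'): match length 2
  offset=5 (pos 1, char 'd'): match length 0
  offset=6 (pos 0, char 'e'): match length 1
Longest match has length 2 at offset 4.
next_char = character at position 6 + 2 = 8 -> 'e'

Best match: offset=4, length=2 (matching 'ee' starting at position 2)
LZ77 triple: (4, 2, 'e')
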